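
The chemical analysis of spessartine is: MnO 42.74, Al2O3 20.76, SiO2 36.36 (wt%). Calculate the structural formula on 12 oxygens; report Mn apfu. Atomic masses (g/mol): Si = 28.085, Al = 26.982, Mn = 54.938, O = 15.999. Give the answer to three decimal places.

2.983 Mn apfu

MnO: 42.74/70.937 = 0.60251 mol → 0.60251 mol Mn, 0.60251 mol O.
Al2O3: 20.76/101.961 = 0.20361 mol → 0.40722 mol Al, 0.61083 mol O.
SiO2: 36.36/60.083 = 0.60516 mol → 0.60516 mol Si, 1.21032 mol O.
Total oxygen = 2.42366 mol. Normalization factor = 12/2.42366 = 4.95119.
Mn per 12 O = 0.60251 × 4.95119 = 2.983.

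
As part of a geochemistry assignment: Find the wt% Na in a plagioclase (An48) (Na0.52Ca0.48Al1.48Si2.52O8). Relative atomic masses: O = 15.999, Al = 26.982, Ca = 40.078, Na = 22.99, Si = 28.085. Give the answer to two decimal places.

Formula mass = 0.52·22.99 + 0.48·40.078 + 1.48·26.982 + 2.52·28.085 + 8·15.999 = 269.892 g/mol, of which 11.955 g is Na.
So Na makes up 11.955/269.892 = 0.0443 of the mass, i.e. 4.43%.

4.43 wt%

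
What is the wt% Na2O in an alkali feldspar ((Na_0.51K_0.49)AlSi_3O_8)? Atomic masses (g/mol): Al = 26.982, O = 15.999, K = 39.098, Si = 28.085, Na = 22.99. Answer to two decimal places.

Formula mass = 270.112 g/mol.
0.51 Na → 0.2550 mol Na2O per formula unit; M(Na2O) = 61.979, so Na2O mass = 15.805 g.
15.805/270.112 × 100 = 5.85 wt%.

5.85 wt%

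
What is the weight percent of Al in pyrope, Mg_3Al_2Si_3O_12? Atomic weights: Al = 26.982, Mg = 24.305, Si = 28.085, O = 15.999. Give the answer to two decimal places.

13.39 weight percent

M(Mg_3Al_2Si_3O_12) = 403.122 g/mol.
Al contributes 2 × 26.982 = 53.964 g per mole.
53.964/403.122 = 0.1339 → 13.39%.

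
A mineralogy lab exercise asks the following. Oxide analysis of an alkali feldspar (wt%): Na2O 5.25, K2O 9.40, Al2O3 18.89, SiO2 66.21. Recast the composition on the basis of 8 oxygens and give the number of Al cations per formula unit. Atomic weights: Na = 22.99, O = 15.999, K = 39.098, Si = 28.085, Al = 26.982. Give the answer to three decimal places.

1.007 Al apfu

Na2O (M=61.979): mol = 0.08471; Na = 0.16942, O = 0.08471.
K2O (M=94.195): mol = 0.09979; K = 0.19958, O = 0.09979.
Al2O3 (M=101.961): mol = 0.18527; Al = 0.37054, O = 0.55581.
SiO2 (M=60.083): mol = 1.10198; Si = 1.10198, O = 2.20396.
ΣO = 2.94427; factor = 8/ΣO = 2.71714.
Al apfu = 0.37054 × 2.71714 = 1.007.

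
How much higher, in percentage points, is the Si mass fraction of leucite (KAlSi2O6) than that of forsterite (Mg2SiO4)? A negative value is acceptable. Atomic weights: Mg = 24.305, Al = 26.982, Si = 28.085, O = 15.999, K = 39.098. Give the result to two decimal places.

5.78 percentage points

First mineral: 56.170 g Si in 218.244 g formula = 25.74 wt% Si.
Second mineral: 28.085 g Si in 140.691 g formula = 19.96 wt% Si.
25.74% − 19.96% gives a difference of 5.78 percentage points.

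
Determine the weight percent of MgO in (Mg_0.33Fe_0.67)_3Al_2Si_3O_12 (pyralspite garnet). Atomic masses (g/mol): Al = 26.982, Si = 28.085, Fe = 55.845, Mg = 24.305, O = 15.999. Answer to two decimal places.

8.55 wt%

M((Mg_0.33Fe_0.67)_3Al_2Si_3O_12) = 466.517 g/mol; M(MgO) = 40.304 g/mol.
Moles MgO per formula unit = 0.99 Mg ÷ 1 = 0.9900.
MgO fraction = (0.9900 × 40.304) / 466.517 = 39.901/466.517 = 0.0855.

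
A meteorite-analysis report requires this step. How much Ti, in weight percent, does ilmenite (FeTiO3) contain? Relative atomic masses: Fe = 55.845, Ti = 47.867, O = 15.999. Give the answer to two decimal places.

31.55 weight percent

M(FeTiO3) = 151.709 g/mol.
Ti contributes 1 × 47.867 = 47.867 g per mole.
47.867/151.709 = 0.3155 → 31.55%.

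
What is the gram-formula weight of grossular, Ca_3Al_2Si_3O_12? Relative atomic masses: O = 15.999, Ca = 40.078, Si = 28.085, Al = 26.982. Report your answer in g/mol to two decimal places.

The formula mass is the sum 3·40.078 + 2·26.982 + 3·28.085 + 12·15.999.

450.44 g/mol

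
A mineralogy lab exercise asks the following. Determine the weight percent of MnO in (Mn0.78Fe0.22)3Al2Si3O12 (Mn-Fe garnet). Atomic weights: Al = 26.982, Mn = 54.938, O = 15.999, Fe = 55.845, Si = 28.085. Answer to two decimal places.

33.49 wt%

M((Mn0.78Fe0.22)3Al2Si3O12) = 495.620 g/mol; M(MnO) = 70.937 g/mol.
Moles MnO per formula unit = 2.34 Mn ÷ 1 = 2.3400.
MnO fraction = (2.3400 × 70.937) / 495.620 = 165.993/495.620 = 0.3349.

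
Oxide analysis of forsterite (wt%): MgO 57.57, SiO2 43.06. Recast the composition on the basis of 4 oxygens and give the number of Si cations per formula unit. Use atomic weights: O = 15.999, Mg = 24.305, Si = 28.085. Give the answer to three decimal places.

1.002 Si apfu

MgO: 57.57/40.304 = 1.42839 mol → 1.42839 mol Mg, 1.42839 mol O.
SiO2: 43.06/60.083 = 0.71668 mol → 0.71668 mol Si, 1.43336 mol O.
Total oxygen = 2.86175 mol. Normalization factor = 4/2.86175 = 1.39775.
Si per 4 O = 0.71668 × 1.39775 = 1.002.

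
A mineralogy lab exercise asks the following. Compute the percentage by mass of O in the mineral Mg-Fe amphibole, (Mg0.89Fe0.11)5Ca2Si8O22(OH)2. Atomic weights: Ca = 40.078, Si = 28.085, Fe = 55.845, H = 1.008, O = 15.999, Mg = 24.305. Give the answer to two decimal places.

Molar mass of (Mg0.89Fe0.11)5Ca2Si8O22(OH)2: 4.45*24.305 + 0.55*55.845 + 2*40.078 + 8*28.085 + 24*15.999 + 2*1.008 = 829.700 g/mol.
Mass of O per formula unit: 24 × 15.999 = 383.976 g.
Weight fraction O = 383.976 / 829.700 = 0.4628.

46.28 weight percent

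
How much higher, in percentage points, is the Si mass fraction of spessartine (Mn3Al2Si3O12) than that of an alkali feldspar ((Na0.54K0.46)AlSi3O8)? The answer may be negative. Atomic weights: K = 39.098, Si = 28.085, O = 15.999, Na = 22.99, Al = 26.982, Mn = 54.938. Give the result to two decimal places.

Si in Mn3Al2Si3O12: molar mass 495.021 g/mol; 3×28.085 = 84.255 g → 17.02 wt%.
Si in (Na0.54K0.46)AlSi3O8: molar mass 269.629 g/mol; 3×28.085 = 84.255 g → 31.25 wt%.
Difference = 17.02 − 31.25 = -14.23 percentage points.

-14.23 percentage points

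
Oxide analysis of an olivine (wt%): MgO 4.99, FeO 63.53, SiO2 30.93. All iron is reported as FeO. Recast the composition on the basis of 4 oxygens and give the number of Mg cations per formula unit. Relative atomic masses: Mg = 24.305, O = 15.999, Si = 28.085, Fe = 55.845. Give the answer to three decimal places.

4.99 wt% MgO ÷ 40.304 g/mol = 0.12381 mol, giving 0.12381 Mg and 0.12381 O.
63.53 wt% FeO ÷ 71.844 g/mol = 0.88428 mol, giving 0.88428 Fe and 0.88428 O.
30.93 wt% SiO2 ÷ 60.083 g/mol = 0.51479 mol, giving 0.51479 Si and 1.02958 O.
Oxygen sums to 2.03767; scaling by 4/2.03767 = 1.96303 puts the formula on 4 O.
Mg: 0.12381 × 1.96303 = 0.243 atoms per formula unit.

0.243 Mg apfu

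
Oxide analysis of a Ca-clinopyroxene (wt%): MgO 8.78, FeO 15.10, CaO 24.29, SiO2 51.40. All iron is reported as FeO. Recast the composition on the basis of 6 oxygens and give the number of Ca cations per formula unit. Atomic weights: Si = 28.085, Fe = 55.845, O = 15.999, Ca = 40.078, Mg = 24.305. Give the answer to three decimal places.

1.010 Ca apfu

8.78 wt% MgO ÷ 40.304 g/mol = 0.21784 mol, giving 0.21784 Mg and 0.21784 O.
15.10 wt% FeO ÷ 71.844 g/mol = 0.21018 mol, giving 0.21018 Fe and 0.21018 O.
24.29 wt% CaO ÷ 56.077 g/mol = 0.43315 mol, giving 0.43315 Ca and 0.43315 O.
51.40 wt% SiO2 ÷ 60.083 g/mol = 0.85548 mol, giving 0.85548 Si and 1.71096 O.
Oxygen sums to 2.57213; scaling by 6/2.57213 = 2.33270 puts the formula on 6 O.
Ca: 0.43315 × 2.33270 = 1.010 atoms per formula unit.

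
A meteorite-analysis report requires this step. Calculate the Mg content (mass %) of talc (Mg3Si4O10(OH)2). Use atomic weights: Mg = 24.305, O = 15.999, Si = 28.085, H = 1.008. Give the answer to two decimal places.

19.23 mass %

Molar mass of Mg3Si4O10(OH)2: 3×24.305 + 4×28.085 + 12×15.999 + 2×1.008 = 379.259 g/mol.
Mass of Mg per formula unit: 3 × 24.305 = 72.915 g.
Weight fraction Mg = 72.915 / 379.259 = 0.1923.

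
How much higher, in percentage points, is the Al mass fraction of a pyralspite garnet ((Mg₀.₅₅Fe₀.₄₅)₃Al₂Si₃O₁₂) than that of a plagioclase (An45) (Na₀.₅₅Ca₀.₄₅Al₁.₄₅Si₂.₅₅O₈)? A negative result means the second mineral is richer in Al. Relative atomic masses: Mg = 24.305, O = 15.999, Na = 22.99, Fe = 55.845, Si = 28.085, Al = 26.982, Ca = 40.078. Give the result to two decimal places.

Al in (Mg₀.₅₅Fe₀.₄₅)₃Al₂Si₃O₁₂: molar mass 445.701 g/mol; 2×26.982 = 53.964 g → 12.11 wt%.
Al in Na₀.₅₅Ca₀.₄₅Al₁.₄₅Si₂.₅₅O₈: molar mass 269.412 g/mol; 1.45×26.982 = 39.124 g → 14.52 wt%.
Difference = 12.11 − 14.52 = -2.41 percentage points.

-2.41 percentage points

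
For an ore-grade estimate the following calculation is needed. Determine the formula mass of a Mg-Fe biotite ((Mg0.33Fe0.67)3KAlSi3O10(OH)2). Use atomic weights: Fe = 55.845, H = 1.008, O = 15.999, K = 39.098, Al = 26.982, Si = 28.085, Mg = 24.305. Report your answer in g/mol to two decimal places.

480.65 g/mol

The formula mass is the sum 0.99(24.305) + 2.01(55.845) + 1(39.098) + 1(26.982) + 3(28.085) + 12(15.999) + 2(1.008).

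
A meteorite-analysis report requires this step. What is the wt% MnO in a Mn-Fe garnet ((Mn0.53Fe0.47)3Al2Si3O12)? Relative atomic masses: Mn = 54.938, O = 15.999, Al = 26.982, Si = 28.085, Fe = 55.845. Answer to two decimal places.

22.73 wt%

Formula mass = 496.300 g/mol.
1.59 Mn → 1.5900 mol MnO per formula unit; M(MnO) = 70.937, so MnO mass = 112.790 g.
112.790/496.300 × 100 = 22.73 wt%.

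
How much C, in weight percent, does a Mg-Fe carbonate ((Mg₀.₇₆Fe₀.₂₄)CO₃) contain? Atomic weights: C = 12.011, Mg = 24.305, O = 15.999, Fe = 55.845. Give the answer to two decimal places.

13.07 weight percent

Formula mass = 0.76·24.305 + 0.24·55.845 + 1·12.011 + 3·15.999 = 91.883 g/mol, of which 12.011 g is C.
So C makes up 12.011/91.883 = 0.1307 of the mass, i.e. 13.07%.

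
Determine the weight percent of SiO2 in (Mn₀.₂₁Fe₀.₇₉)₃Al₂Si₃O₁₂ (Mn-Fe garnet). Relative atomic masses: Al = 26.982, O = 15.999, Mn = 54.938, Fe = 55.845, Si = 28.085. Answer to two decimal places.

Formula mass = 497.171 g/mol.
3 Si → 3.0000 mol SiO2 per formula unit; M(SiO2) = 60.083, so SiO2 mass = 180.249 g.
180.249/497.171 × 100 = 36.25 wt%.

36.25 wt%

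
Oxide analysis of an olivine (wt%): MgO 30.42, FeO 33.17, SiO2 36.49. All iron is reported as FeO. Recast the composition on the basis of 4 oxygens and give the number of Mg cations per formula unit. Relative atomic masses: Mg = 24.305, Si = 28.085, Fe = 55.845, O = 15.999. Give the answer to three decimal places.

1.242 Mg apfu

30.42 wt% MgO ÷ 40.304 g/mol = 0.75476 mol, giving 0.75476 Mg and 0.75476 O.
33.17 wt% FeO ÷ 71.844 g/mol = 0.46169 mol, giving 0.46169 Fe and 0.46169 O.
36.49 wt% SiO2 ÷ 60.083 g/mol = 0.60733 mol, giving 0.60733 Si and 1.21466 O.
Oxygen sums to 2.43111; scaling by 4/2.43111 = 1.64534 puts the formula on 4 O.
Mg: 0.75476 × 1.64534 = 1.242 atoms per formula unit.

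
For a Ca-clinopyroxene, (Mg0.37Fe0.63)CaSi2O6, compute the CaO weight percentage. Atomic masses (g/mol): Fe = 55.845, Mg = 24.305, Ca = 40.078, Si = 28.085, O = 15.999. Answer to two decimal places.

23.72 wt%

Molar mass of (Mg0.37Fe0.63)CaSi2O6 = 0.37×24.305 + 0.63×55.845 + 1×40.078 + 2×28.085 + 6×15.999 = 236.417 g/mol.
Each formula unit contains 1 Ca, equivalent to 1/1 = 1.0000 mol CaO.
M(CaO) = 1×40.078 + 1×15.999 = 56.077 g/mol.
Mass of CaO per formula unit = 1.0000 × 56.077 = 56.077 g.
CaO wt% = 56.077 / 236.417 × 100 = 23.72%.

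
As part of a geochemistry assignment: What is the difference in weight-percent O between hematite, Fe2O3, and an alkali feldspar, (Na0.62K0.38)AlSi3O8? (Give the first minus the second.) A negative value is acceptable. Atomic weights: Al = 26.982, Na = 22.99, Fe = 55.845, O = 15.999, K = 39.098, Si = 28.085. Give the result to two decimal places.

O in Fe2O3: molar mass 159.687 g/mol; 3×15.999 = 47.997 g → 30.06 wt%.
O in (Na0.62K0.38)AlSi3O8: molar mass 268.340 g/mol; 8×15.999 = 127.992 g → 47.70 wt%.
Difference = 30.06 − 47.70 = -17.64 percentage points.

-17.64 percentage points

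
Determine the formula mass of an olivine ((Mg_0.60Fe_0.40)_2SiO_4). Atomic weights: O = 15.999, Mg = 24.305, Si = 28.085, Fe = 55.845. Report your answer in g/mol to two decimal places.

165.92 g/mol

Mg: 1.20 × 24.305 = 29.1660
Fe: 0.80 × 55.845 = 44.6760
Si: 1 × 28.085 = 28.0850
O: 4 × 15.999 = 63.9960
Summing the contributions gives the formula mass.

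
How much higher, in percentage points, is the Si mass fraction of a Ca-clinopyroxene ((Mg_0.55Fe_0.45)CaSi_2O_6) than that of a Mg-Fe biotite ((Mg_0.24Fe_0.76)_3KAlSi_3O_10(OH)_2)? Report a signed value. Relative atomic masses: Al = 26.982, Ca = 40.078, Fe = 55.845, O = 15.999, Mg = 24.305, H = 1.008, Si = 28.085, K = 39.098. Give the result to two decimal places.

First mineral: 56.170 g Si in 230.740 g formula = 24.34 wt% Si.
Second mineral: 84.255 g Si in 489.165 g formula = 17.22 wt% Si.
24.34% − 17.22% gives a difference of 7.12 percentage points.

7.12 percentage points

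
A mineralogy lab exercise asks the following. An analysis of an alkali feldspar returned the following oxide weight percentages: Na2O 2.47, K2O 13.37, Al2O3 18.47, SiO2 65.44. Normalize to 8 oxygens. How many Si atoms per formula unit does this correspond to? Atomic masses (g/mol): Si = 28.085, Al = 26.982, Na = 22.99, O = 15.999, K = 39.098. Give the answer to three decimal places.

Na2O: 2.47/61.979 = 0.03985 mol → 0.07970 mol Na, 0.03985 mol O.
K2O: 13.37/94.195 = 0.14194 mol → 0.28388 mol K, 0.14194 mol O.
Al2O3: 18.47/101.961 = 0.18115 mol → 0.36230 mol Al, 0.54345 mol O.
SiO2: 65.44/60.083 = 1.08916 mol → 1.08916 mol Si, 2.17832 mol O.
Total oxygen = 2.90356 mol. Normalization factor = 8/2.90356 = 2.75524.
Si per 8 O = 1.08916 × 2.75524 = 3.001.

3.001 Si apfu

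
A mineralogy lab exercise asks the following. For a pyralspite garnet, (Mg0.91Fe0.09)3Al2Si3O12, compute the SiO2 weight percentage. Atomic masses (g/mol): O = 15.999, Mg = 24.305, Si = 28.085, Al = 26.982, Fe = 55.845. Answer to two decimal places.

43.79 wt%

M((Mg0.91Fe0.09)3Al2Si3O12) = 411.638 g/mol; M(SiO2) = 60.083 g/mol.
Moles SiO2 per formula unit = 3 Si ÷ 1 = 3.0000.
SiO2 fraction = (3.0000 × 60.083) / 411.638 = 180.249/411.638 = 0.4379.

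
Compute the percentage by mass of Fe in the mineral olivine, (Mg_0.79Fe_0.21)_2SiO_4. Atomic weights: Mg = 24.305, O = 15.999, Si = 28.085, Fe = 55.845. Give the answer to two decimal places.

15.24 wt%

Formula mass = 1.58×24.305 + 0.42×55.845 + 1×28.085 + 4×15.999 = 153.938 g/mol, of which 23.455 g is Fe.
So Fe makes up 23.455/153.938 = 0.1524 of the mass, i.e. 15.24%.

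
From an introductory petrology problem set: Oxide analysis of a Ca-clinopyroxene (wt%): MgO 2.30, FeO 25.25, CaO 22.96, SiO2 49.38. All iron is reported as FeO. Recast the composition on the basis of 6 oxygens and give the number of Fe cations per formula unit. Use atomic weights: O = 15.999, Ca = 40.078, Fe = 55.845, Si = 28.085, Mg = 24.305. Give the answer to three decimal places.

MgO: 2.30/40.304 = 0.05707 mol → 0.05707 mol Mg, 0.05707 mol O.
FeO: 25.25/71.844 = 0.35146 mol → 0.35146 mol Fe, 0.35146 mol O.
CaO: 22.96/56.077 = 0.40944 mol → 0.40944 mol Ca, 0.40944 mol O.
SiO2: 49.38/60.083 = 0.82186 mol → 0.82186 mol Si, 1.64372 mol O.
Total oxygen = 2.46169 mol. Normalization factor = 6/2.46169 = 2.43735.
Fe per 6 O = 0.35146 × 2.43735 = 0.857.

0.857 Fe apfu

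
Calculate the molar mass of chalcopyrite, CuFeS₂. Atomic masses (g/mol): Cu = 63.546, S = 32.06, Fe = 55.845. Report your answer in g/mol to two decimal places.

183.51 g/mol

The formula mass is the sum 1(63.546) + 1(55.845) + 2(32.06).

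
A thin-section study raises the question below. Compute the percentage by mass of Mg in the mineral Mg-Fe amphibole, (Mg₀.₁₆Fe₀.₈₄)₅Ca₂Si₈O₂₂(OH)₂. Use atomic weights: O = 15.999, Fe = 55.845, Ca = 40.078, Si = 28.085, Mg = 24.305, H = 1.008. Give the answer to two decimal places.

Molar mass of (Mg₀.₁₆Fe₀.₈₄)₅Ca₂Si₈O₂₂(OH)₂: 0.80×24.305 + 4.20×55.845 + 2×40.078 + 8×28.085 + 24×15.999 + 2×1.008 = 944.821 g/mol.
Mass of Mg per formula unit: 0.80 × 24.305 = 19.444 g.
Weight fraction Mg = 19.444 / 944.821 = 0.0206.

2.06 weight percent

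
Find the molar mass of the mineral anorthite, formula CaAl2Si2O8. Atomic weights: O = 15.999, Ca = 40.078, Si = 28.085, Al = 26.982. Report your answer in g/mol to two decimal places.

Ca: 1 × 40.078 = 40.0780
Al: 2 × 26.982 = 53.9640
Si: 2 × 28.085 = 56.1700
O: 8 × 15.999 = 127.9920
Summing the contributions gives the formula mass.

278.20 g/mol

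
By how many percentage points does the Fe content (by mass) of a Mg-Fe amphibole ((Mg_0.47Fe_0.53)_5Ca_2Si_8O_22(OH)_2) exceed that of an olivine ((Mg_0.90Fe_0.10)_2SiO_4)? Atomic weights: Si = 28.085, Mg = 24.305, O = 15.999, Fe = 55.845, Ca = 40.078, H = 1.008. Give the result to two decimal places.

M((Mg_0.47Fe_0.53)_5Ca_2Si_8O_22(OH)_2) = 895.934 g/mol, so wt% Fe = 147.989/895.934 × 100 = 16.52%.
M((Mg_0.90Fe_0.10)_2SiO_4) = 146.999 g/mol, so wt% Fe = 11.169/146.999 × 100 = 7.60%.
16.52 − 7.60 = 8.92 pp.

8.92 percentage points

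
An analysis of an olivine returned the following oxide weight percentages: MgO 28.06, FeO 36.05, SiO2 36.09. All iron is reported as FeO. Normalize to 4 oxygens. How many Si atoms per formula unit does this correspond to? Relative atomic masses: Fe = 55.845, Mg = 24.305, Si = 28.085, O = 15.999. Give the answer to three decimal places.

1.001 Si apfu

MgO (M=40.304): mol = 0.69621; Mg = 0.69621, O = 0.69621.
FeO (M=71.844): mol = 0.50178; Fe = 0.50178, O = 0.50178.
SiO2 (M=60.083): mol = 0.60067; Si = 0.60067, O = 1.20134.
ΣO = 2.39933; factor = 4/ΣO = 1.66713.
Si apfu = 0.60067 × 1.66713 = 1.001.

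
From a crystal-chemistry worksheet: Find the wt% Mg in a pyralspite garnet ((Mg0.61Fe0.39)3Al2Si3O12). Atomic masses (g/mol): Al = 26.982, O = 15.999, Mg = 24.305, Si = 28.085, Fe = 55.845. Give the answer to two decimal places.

Formula mass = 1.83*24.305 + 1.17*55.845 + 2*26.982 + 3*28.085 + 12*15.999 = 440.024 g/mol, of which 44.478 g is Mg.
So Mg makes up 44.478/440.024 = 0.1011 of the mass, i.e. 10.11%.

10.11 wt%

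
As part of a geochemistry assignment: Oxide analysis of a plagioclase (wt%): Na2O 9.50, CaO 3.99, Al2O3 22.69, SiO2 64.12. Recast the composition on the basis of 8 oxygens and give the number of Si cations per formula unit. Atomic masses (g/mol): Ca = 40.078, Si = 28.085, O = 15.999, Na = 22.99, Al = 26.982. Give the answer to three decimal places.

9.50 wt% Na2O ÷ 61.979 g/mol = 0.15328 mol, giving 0.30656 Na and 0.15328 O.
3.99 wt% CaO ÷ 56.077 g/mol = 0.07115 mol, giving 0.07115 Ca and 0.07115 O.
22.69 wt% Al2O3 ÷ 101.961 g/mol = 0.22254 mol, giving 0.44508 Al and 0.66762 O.
64.12 wt% SiO2 ÷ 60.083 g/mol = 1.06719 mol, giving 1.06719 Si and 2.13438 O.
Oxygen sums to 3.02643; scaling by 8/3.02643 = 2.64338 puts the formula on 8 O.
Si: 1.06719 × 2.64338 = 2.821 atoms per formula unit.

2.821 Si apfu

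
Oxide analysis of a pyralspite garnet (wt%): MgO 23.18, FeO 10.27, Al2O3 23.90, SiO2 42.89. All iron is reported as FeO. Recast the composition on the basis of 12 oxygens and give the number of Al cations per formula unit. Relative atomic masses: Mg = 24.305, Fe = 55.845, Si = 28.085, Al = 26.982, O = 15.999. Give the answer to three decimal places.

MgO (M=40.304): mol = 0.57513; Mg = 0.57513, O = 0.57513.
FeO (M=71.844): mol = 0.14295; Fe = 0.14295, O = 0.14295.
Al2O3 (M=101.961): mol = 0.23440; Al = 0.46880, O = 0.70320.
SiO2 (M=60.083): mol = 0.71385; Si = 0.71385, O = 1.42770.
ΣO = 2.84898; factor = 12/ΣO = 4.21203.
Al apfu = 0.46880 × 4.21203 = 1.975.

1.975 Al apfu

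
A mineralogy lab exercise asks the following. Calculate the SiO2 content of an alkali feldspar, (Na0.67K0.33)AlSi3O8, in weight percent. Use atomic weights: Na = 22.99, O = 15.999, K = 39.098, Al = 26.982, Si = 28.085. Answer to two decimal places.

67.37 wt%

Molar mass of (Na0.67K0.33)AlSi3O8 = 0.67×22.99 + 0.33×39.098 + 1×26.982 + 3×28.085 + 8×15.999 = 267.535 g/mol.
Each formula unit contains 3 Si, equivalent to 3/1 = 3.0000 mol SiO2.
M(SiO2) = 1×28.085 + 2×15.999 = 60.083 g/mol.
Mass of SiO2 per formula unit = 3.0000 × 60.083 = 180.249 g.
SiO2 wt% = 180.249 / 267.535 × 100 = 67.37%.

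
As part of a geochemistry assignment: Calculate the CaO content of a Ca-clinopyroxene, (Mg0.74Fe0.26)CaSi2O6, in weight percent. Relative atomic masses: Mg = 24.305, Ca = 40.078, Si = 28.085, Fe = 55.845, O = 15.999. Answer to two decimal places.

Formula mass = 224.747 g/mol.
1 Ca → 1.0000 mol CaO per formula unit; M(CaO) = 56.077, so CaO mass = 56.077 g.
56.077/224.747 × 100 = 24.95 wt%.

24.95 wt%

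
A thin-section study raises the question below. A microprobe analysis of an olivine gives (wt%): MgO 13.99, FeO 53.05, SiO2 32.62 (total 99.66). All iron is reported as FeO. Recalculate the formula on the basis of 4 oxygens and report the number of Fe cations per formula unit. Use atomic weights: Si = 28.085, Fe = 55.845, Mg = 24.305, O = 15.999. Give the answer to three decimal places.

13.99 wt% MgO ÷ 40.304 g/mol = 0.34711 mol, giving 0.34711 Mg and 0.34711 O.
53.05 wt% FeO ÷ 71.844 g/mol = 0.73841 mol, giving 0.73841 Fe and 0.73841 O.
32.62 wt% SiO2 ÷ 60.083 g/mol = 0.54292 mol, giving 0.54292 Si and 1.08584 O.
Oxygen sums to 2.17136; scaling by 4/2.17136 = 1.84216 puts the formula on 4 O.
Fe: 0.73841 × 1.84216 = 1.360 atoms per formula unit.

1.360 Fe apfu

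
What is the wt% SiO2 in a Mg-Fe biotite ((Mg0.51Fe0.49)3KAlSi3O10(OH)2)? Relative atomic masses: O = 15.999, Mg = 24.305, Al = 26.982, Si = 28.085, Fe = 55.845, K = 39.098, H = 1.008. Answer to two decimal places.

Molar mass of (Mg0.51Fe0.49)3KAlSi3O10(OH)2 = 1.53×24.305 + 1.47×55.845 + 1×39.098 + 1×26.982 + 3×28.085 + 12×15.999 + 2×1.008 = 463.618 g/mol.
Each formula unit contains 3 Si, equivalent to 3/1 = 3.0000 mol SiO2.
M(SiO2) = 1×28.085 + 2×15.999 = 60.083 g/mol.
Mass of SiO2 per formula unit = 3.0000 × 60.083 = 180.249 g.
SiO2 wt% = 180.249 / 463.618 × 100 = 38.88%.

38.88 wt%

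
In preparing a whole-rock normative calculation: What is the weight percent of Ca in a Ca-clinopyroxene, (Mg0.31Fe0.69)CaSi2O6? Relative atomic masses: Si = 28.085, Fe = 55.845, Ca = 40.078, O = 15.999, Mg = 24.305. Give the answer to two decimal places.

16.82 mass %

M((Mg0.31Fe0.69)CaSi2O6) = 238.310 g/mol.
Ca contributes 1 × 40.078 = 40.078 g per mole.
40.078/238.310 = 0.1682 → 16.82%.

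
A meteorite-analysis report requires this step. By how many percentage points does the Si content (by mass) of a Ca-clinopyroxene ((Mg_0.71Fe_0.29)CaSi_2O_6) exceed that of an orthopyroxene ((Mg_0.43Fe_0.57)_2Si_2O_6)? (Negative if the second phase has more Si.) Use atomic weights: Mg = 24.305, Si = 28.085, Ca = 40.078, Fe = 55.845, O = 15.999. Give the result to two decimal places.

M((Mg_0.71Fe_0.29)CaSi_2O_6) = 225.694 g/mol, so wt% Si = 56.170/225.694 × 100 = 24.89%.
M((Mg_0.43Fe_0.57)_2Si_2O_6) = 236.730 g/mol, so wt% Si = 56.170/236.730 × 100 = 23.73%.
24.89 − 23.73 = 1.16 pp.

1.16 percentage points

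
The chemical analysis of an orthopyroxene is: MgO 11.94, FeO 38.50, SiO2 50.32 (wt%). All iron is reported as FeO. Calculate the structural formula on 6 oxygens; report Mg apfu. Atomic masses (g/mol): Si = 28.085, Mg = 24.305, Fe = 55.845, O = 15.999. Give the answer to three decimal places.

0.709 Mg apfu

MgO (M=40.304): mol = 0.29625; Mg = 0.29625, O = 0.29625.
FeO (M=71.844): mol = 0.53588; Fe = 0.53588, O = 0.53588.
SiO2 (M=60.083): mol = 0.83751; Si = 0.83751, O = 1.67502.
ΣO = 2.50715; factor = 6/ΣO = 2.39316.
Mg apfu = 0.29625 × 2.39316 = 0.709.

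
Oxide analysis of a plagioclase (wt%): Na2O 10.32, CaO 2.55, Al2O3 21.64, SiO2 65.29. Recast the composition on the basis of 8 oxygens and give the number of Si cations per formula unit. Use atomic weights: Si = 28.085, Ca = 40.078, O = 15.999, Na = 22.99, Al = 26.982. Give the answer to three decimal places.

2.877 Si apfu

Na2O: 10.32/61.979 = 0.16651 mol → 0.33302 mol Na, 0.16651 mol O.
CaO: 2.55/56.077 = 0.04547 mol → 0.04547 mol Ca, 0.04547 mol O.
Al2O3: 21.64/101.961 = 0.21224 mol → 0.42448 mol Al, 0.63672 mol O.
SiO2: 65.29/60.083 = 1.08666 mol → 1.08666 mol Si, 2.17332 mol O.
Total oxygen = 3.02202 mol. Normalization factor = 8/3.02202 = 2.64724.
Si per 8 O = 1.08666 × 2.64724 = 2.877.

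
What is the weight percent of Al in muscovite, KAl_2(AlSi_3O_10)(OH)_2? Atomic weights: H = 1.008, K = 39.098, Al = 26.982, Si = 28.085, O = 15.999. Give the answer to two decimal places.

Molar mass of KAl_2(AlSi_3O_10)(OH)_2: 1×39.098 + 3×26.982 + 3×28.085 + 12×15.999 + 2×1.008 = 398.303 g/mol.
Mass of Al per formula unit: 3 × 26.982 = 80.946 g.
Weight fraction Al = 80.946 / 398.303 = 0.2032.

20.32 wt%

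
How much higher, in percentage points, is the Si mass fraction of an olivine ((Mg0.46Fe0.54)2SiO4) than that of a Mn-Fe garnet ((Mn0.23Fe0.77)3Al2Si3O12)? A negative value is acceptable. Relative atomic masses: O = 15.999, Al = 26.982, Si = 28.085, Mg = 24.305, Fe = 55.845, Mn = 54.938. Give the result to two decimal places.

M((Mg0.46Fe0.54)2SiO4) = 174.754 g/mol, so wt% Si = 28.085/174.754 × 100 = 16.07%.
M((Mn0.23Fe0.77)3Al2Si3O12) = 497.116 g/mol, so wt% Si = 84.255/497.116 × 100 = 16.95%.
16.07 − 16.95 = -0.88 pp.

-0.88 percentage points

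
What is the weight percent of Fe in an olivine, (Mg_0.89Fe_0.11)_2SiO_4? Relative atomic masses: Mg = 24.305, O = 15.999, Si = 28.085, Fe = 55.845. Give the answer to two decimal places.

M((Mg_0.89Fe_0.11)_2SiO_4) = 147.630 g/mol.
Fe contributes 0.22 × 55.845 = 12.286 g per mole.
12.286/147.630 = 0.0832 → 8.32%.

8.32 mass %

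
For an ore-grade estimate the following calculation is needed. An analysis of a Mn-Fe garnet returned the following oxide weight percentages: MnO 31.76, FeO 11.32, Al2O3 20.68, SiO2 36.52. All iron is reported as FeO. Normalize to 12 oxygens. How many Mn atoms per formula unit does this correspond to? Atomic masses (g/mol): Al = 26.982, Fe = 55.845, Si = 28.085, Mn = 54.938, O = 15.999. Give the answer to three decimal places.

2.212 Mn apfu

MnO (M=70.937): mol = 0.44772; Mn = 0.44772, O = 0.44772.
FeO (M=71.844): mol = 0.15756; Fe = 0.15756, O = 0.15756.
Al2O3 (M=101.961): mol = 0.20282; Al = 0.40564, O = 0.60846.
SiO2 (M=60.083): mol = 0.60783; Si = 0.60783, O = 1.21566.
ΣO = 2.42940; factor = 12/ΣO = 4.93949.
Mn apfu = 0.44772 × 4.93949 = 2.212.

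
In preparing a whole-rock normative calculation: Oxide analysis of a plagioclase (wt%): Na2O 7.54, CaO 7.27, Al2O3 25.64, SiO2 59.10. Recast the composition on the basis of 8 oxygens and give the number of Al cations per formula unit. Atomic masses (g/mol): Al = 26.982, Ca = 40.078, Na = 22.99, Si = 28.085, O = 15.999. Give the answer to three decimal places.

Na2O (M=61.979): mol = 0.12165; Na = 0.24330, O = 0.12165.
CaO (M=56.077): mol = 0.12964; Ca = 0.12964, O = 0.12964.
Al2O3 (M=101.961): mol = 0.25147; Al = 0.50294, O = 0.75441.
SiO2 (M=60.083): mol = 0.98364; Si = 0.98364, O = 1.96728.
ΣO = 2.97298; factor = 8/ΣO = 2.69090.
Al apfu = 0.50294 × 2.69090 = 1.353.

1.353 Al apfu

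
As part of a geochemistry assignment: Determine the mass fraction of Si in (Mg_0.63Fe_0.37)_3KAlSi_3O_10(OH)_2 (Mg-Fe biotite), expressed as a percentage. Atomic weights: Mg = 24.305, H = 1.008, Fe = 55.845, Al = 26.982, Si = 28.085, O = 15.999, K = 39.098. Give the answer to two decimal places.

18.63 weight percent

M((Mg_0.63Fe_0.37)_3KAlSi_3O_10(OH)_2) = 452.263 g/mol.
Si contributes 3 × 28.085 = 84.255 g per mole.
84.255/452.263 = 0.1863 → 18.63%.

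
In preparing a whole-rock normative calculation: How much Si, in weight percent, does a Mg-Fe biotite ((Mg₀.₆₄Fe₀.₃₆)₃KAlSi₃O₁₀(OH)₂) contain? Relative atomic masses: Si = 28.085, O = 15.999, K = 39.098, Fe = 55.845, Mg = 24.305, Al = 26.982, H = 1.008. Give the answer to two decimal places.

Molar mass of (Mg₀.₆₄Fe₀.₃₆)₃KAlSi₃O₁₀(OH)₂: 1.92*24.305 + 1.08*55.845 + 1*39.098 + 1*26.982 + 3*28.085 + 12*15.999 + 2*1.008 = 451.317 g/mol.
Mass of Si per formula unit: 3 × 28.085 = 84.255 g.
Weight fraction Si = 84.255 / 451.317 = 0.1867.

18.67 weight percent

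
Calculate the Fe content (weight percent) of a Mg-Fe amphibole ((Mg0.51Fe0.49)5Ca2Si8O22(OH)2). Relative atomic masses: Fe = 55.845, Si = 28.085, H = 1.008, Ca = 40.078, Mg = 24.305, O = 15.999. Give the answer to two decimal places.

Formula mass = 2.55×24.305 + 2.45×55.845 + 2×40.078 + 8×28.085 + 24×15.999 + 2×1.008 = 889.626 g/mol, of which 136.820 g is Fe.
So Fe makes up 136.820/889.626 = 0.1538 of the mass, i.e. 15.38%.

15.38 weight percent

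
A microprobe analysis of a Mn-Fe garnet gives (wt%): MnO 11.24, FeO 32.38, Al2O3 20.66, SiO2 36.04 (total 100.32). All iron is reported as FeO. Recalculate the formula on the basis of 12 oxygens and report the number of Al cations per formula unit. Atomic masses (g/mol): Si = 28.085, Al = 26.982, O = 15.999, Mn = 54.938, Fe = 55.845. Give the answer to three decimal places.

2.012 Al apfu

11.24 wt% MnO ÷ 70.937 g/mol = 0.15845 mol, giving 0.15845 Mn and 0.15845 O.
32.38 wt% FeO ÷ 71.844 g/mol = 0.45070 mol, giving 0.45070 Fe and 0.45070 O.
20.66 wt% Al2O3 ÷ 101.961 g/mol = 0.20263 mol, giving 0.40526 Al and 0.60789 O.
36.04 wt% SiO2 ÷ 60.083 g/mol = 0.59984 mol, giving 0.59984 Si and 1.19968 O.
Oxygen sums to 2.41672; scaling by 12/2.41672 = 4.96541 puts the formula on 12 O.
Al: 0.40526 × 4.96541 = 2.012 atoms per formula unit.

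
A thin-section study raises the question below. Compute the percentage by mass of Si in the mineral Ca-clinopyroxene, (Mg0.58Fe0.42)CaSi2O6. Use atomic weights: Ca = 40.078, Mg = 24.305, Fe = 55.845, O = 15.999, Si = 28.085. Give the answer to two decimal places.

24.44 weight percent

Formula mass = 0.58×24.305 + 0.42×55.845 + 1×40.078 + 2×28.085 + 6×15.999 = 229.794 g/mol, of which 56.170 g is Si.
So Si makes up 56.170/229.794 = 0.2444 of the mass, i.e. 24.44%.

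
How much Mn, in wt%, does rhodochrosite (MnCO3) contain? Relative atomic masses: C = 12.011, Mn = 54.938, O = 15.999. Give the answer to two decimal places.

47.79 wt%

Molar mass of MnCO3: 1*54.938 + 1*12.011 + 3*15.999 = 114.946 g/mol.
Mass of Mn per formula unit: 1 × 54.938 = 54.938 g.
Weight fraction Mn = 54.938 / 114.946 = 0.4779.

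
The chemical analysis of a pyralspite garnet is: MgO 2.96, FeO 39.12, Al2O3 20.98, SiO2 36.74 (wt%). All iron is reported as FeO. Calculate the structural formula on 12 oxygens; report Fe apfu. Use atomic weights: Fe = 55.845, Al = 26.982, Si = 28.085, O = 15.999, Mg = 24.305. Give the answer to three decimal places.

2.658 Fe apfu

MgO: 2.96/40.304 = 0.07344 mol → 0.07344 mol Mg, 0.07344 mol O.
FeO: 39.12/71.844 = 0.54451 mol → 0.54451 mol Fe, 0.54451 mol O.
Al2O3: 20.98/101.961 = 0.20576 mol → 0.41152 mol Al, 0.61728 mol O.
SiO2: 36.74/60.083 = 0.61149 mol → 0.61149 mol Si, 1.22298 mol O.
Total oxygen = 2.45821 mol. Normalization factor = 12/2.45821 = 4.88160.
Fe per 12 O = 0.54451 × 4.88160 = 2.658.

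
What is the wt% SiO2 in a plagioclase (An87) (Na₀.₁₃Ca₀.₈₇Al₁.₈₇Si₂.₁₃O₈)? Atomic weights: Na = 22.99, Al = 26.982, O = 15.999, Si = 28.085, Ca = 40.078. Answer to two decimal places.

Molar mass of Na₀.₁₃Ca₀.₈₇Al₁.₈₇Si₂.₁₃O₈ = 0.13·22.99 + 0.87·40.078 + 1.87·26.982 + 2.13·28.085 + 8·15.999 = 276.126 g/mol.
Each formula unit contains 2.13 Si, equivalent to 2.13/1 = 2.1300 mol SiO2.
M(SiO2) = 1×28.085 + 2×15.999 = 60.083 g/mol.
Mass of SiO2 per formula unit = 2.1300 × 60.083 = 127.977 g.
SiO2 wt% = 127.977 / 276.126 × 100 = 46.35%.

46.35 wt%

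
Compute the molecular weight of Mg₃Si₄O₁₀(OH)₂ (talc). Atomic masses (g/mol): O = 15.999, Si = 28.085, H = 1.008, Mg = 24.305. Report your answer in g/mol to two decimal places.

Mg: 3 × 24.305 = 72.9150
Si: 4 × 28.085 = 112.3400
O: 12 × 15.999 = 191.9880
H: 2 × 1.008 = 2.0160
Summing the contributions gives the formula mass.

379.26 g/mol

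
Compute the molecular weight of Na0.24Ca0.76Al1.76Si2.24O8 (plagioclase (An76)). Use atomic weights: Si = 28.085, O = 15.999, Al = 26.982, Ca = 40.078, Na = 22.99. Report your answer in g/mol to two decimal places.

274.37 g/mol

The formula mass is the sum 0.24(22.99) + 0.76(40.078) + 1.76(26.982) + 2.24(28.085) + 8(15.999).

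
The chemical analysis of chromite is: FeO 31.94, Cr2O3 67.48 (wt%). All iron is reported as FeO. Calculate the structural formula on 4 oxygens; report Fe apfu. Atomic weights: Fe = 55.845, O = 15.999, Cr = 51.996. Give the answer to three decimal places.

FeO (M=71.844): mol = 0.44457; Fe = 0.44457, O = 0.44457.
Cr2O3 (M=151.989): mol = 0.44398; Cr = 0.88796, O = 1.33194.
ΣO = 1.77651; factor = 4/ΣO = 2.25161.
Fe apfu = 0.44457 × 2.25161 = 1.001.

1.001 Fe apfu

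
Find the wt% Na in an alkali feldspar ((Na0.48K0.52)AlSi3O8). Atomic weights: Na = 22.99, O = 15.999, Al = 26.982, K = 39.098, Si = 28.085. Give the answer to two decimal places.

Molar mass of (Na0.48K0.52)AlSi3O8: 0.48×22.99 + 0.52×39.098 + 1×26.982 + 3×28.085 + 8×15.999 = 270.595 g/mol.
Mass of Na per formula unit: 0.48 × 22.99 = 11.035 g.
Weight fraction Na = 11.035 / 270.595 = 0.0408.

4.08 mass %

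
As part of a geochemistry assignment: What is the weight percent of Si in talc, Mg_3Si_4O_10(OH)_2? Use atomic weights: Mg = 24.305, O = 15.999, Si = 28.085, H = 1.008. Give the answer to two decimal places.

29.62 weight percent

Molar mass of Mg_3Si_4O_10(OH)_2: 3×24.305 + 4×28.085 + 12×15.999 + 2×1.008 = 379.259 g/mol.
Mass of Si per formula unit: 4 × 28.085 = 112.340 g.
Weight fraction Si = 112.340 / 379.259 = 0.2962.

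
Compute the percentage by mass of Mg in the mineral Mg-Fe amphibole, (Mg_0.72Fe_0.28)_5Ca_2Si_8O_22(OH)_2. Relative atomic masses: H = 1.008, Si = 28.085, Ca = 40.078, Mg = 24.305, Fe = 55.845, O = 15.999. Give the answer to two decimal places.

Formula mass = 3.60·24.305 + 1.40·55.845 + 2·40.078 + 8·28.085 + 24·15.999 + 2·1.008 = 856.509 g/mol, of which 87.498 g is Mg.
So Mg makes up 87.498/856.509 = 0.1022 of the mass, i.e. 10.22%.

10.22 weight percent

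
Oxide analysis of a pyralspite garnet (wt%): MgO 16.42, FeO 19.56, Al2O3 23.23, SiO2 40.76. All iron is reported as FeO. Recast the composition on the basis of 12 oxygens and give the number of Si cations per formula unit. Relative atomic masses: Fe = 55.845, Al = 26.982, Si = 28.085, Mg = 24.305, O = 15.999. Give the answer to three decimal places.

2.993 Si apfu

MgO: 16.42/40.304 = 0.40740 mol → 0.40740 mol Mg, 0.40740 mol O.
FeO: 19.56/71.844 = 0.27226 mol → 0.27226 mol Fe, 0.27226 mol O.
Al2O3: 23.23/101.961 = 0.22783 mol → 0.45566 mol Al, 0.68349 mol O.
SiO2: 40.76/60.083 = 0.67839 mol → 0.67839 mol Si, 1.35678 mol O.
Total oxygen = 2.71993 mol. Normalization factor = 12/2.71993 = 4.41188.
Si per 12 O = 0.67839 × 4.41188 = 2.993.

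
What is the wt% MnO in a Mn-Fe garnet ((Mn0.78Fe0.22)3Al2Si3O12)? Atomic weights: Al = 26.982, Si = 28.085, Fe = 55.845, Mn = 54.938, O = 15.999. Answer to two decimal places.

M((Mn0.78Fe0.22)3Al2Si3O12) = 495.620 g/mol; M(MnO) = 70.937 g/mol.
Moles MnO per formula unit = 2.34 Mn ÷ 1 = 2.3400.
MnO fraction = (2.3400 × 70.937) / 495.620 = 165.993/495.620 = 0.3349.

33.49 wt%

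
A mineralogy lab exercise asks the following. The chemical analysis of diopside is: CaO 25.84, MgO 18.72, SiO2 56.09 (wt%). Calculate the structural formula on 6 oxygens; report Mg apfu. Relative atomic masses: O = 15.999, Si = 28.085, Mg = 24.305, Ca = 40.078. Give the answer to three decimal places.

0.998 Mg apfu

CaO: 25.84/56.077 = 0.46079 mol → 0.46079 mol Ca, 0.46079 mol O.
MgO: 18.72/40.304 = 0.46447 mol → 0.46447 mol Mg, 0.46447 mol O.
SiO2: 56.09/60.083 = 0.93354 mol → 0.93354 mol Si, 1.86708 mol O.
Total oxygen = 2.79234 mol. Normalization factor = 6/2.79234 = 2.14874.
Mg per 6 O = 0.46447 × 2.14874 = 0.998.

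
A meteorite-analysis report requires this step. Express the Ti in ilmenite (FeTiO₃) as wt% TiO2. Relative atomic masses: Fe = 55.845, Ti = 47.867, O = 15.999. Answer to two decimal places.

Molar mass of FeTiO₃ = 1·55.845 + 1·47.867 + 3·15.999 = 151.709 g/mol.
Each formula unit contains 1 Ti, equivalent to 1/1 = 1.0000 mol TiO2.
M(TiO2) = 1×47.867 + 2×15.999 = 79.865 g/mol.
Mass of TiO2 per formula unit = 1.0000 × 79.865 = 79.865 g.
TiO2 wt% = 79.865 / 151.709 × 100 = 52.64%.

52.64 wt%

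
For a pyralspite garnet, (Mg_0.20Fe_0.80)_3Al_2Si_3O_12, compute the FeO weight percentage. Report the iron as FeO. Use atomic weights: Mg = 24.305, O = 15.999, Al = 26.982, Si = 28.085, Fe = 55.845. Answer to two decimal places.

36.01 wt%

Formula mass = 478.818 g/mol.
2.40 Fe → 2.4000 mol FeO per formula unit; M(FeO) = 71.844, so FeO mass = 172.426 g.
172.426/478.818 × 100 = 36.01 wt%.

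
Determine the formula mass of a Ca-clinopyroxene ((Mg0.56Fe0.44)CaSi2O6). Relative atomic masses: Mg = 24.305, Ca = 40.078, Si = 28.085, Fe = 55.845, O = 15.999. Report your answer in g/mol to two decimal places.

M = 0.56·24.305 + 0.44·55.845 + 1·40.078 + 2·28.085 + 6·15.999

230.42 g/mol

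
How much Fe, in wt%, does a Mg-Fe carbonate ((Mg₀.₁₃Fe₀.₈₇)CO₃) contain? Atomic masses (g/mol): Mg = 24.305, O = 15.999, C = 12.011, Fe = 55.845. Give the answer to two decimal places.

Formula mass = 0.13*24.305 + 0.87*55.845 + 1*12.011 + 3*15.999 = 111.753 g/mol, of which 48.585 g is Fe.
So Fe makes up 48.585/111.753 = 0.4348 of the mass, i.e. 43.48%.

43.48 wt%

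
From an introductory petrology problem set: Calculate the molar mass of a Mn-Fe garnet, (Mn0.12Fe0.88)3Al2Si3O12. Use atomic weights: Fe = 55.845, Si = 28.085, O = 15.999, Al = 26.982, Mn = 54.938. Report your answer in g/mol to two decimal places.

497.42 g/mol

The formula mass is the sum 0.36*54.938 + 2.64*55.845 + 2*26.982 + 3*28.085 + 12*15.999.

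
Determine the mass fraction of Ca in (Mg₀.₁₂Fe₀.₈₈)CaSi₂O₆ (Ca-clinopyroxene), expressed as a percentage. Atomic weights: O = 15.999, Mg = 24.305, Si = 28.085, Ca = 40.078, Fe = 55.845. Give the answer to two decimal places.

Formula mass = 0.12×24.305 + 0.88×55.845 + 1×40.078 + 2×28.085 + 6×15.999 = 244.302 g/mol, of which 40.078 g is Ca.
So Ca makes up 40.078/244.302 = 0.1641 of the mass, i.e. 16.41%.

16.41 weight percent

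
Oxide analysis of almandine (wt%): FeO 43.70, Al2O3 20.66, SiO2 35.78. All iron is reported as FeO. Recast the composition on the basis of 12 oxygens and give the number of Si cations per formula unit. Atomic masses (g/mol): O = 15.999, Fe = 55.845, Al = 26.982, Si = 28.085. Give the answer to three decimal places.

2.969 Si apfu

43.70 wt% FeO ÷ 71.844 g/mol = 0.60826 mol, giving 0.60826 Fe and 0.60826 O.
20.66 wt% Al2O3 ÷ 101.961 g/mol = 0.20263 mol, giving 0.40526 Al and 0.60789 O.
35.78 wt% SiO2 ÷ 60.083 g/mol = 0.59551 mol, giving 0.59551 Si and 1.19102 O.
Oxygen sums to 2.40717; scaling by 12/2.40717 = 4.98511 puts the formula on 12 O.
Si: 0.59551 × 4.98511 = 2.969 atoms per formula unit.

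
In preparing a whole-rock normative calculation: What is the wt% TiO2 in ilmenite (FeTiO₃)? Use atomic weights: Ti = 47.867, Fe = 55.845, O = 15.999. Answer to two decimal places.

M(FeTiO₃) = 151.709 g/mol; M(TiO2) = 79.865 g/mol.
Moles TiO2 per formula unit = 1 Ti ÷ 1 = 1.0000.
TiO2 fraction = (1.0000 × 79.865) / 151.709 = 79.865/151.709 = 0.5264.

52.64 wt%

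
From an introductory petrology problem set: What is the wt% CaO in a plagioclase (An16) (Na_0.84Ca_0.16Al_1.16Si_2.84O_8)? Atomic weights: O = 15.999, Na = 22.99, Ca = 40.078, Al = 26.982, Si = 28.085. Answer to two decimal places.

M(Na_0.84Ca_0.16Al_1.16Si_2.84O_8) = 264.777 g/mol; M(CaO) = 56.077 g/mol.
Moles CaO per formula unit = 0.16 Ca ÷ 1 = 0.1600.
CaO fraction = (0.1600 × 56.077) / 264.777 = 8.972/264.777 = 0.0339.

3.39 wt%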